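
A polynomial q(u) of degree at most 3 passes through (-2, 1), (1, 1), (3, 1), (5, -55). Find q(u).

q(u) = -u^3 + 2u^2 + 5u - 5

Write q(u) = au^3 + bu^2 + cu + d. Substituting each data point gives a linear system:
  -8a + 4b - 2c + d = 1
  a + b + c + d = 1
  27a + 9b + 3c + d = 1
  125a + 25b + 5c + d = -55
Solving the system yields a = -1, b = 2, c = 5, d = -5.
So q(u) = -u^3 + 2u^2 + 5u - 5.
Check: q(1) = 1. ✓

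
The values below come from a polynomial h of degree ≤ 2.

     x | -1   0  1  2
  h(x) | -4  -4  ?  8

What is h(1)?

On equispaced nodes a degree-2 polynomial has vanishing third forward difference, so
  - h(-1) + 3·h(0) - 3·h(1) + h(2) = 0.
Substituting the known values and solving for h(1):
  -3·h(1) = 0
  h(1) = 0.

0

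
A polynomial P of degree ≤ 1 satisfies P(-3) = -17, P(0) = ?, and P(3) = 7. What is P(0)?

The 2 known points determine the degree-1 polynomial uniquely.
Write P(t) = at + b. Substituting each data point gives a linear system:
  -3a + b = -17
  3a + b = 7
Solving the system yields a = 4, b = -5.
So P(t) = 4t - 5.
Then P(0) = -5.

-5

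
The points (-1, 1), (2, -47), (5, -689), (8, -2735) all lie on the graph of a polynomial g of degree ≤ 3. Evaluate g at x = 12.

-9047

Write g(x) = ax^3 + bx^2 + cx + d. Substituting each data point gives a linear system:
  -a + b - c + d = 1
  8a + 4b + 2c + d = -47
  125a + 25b + 5c + d = -689
  512a + 64b + 8c + d = -2735
Solving the system yields a = -5, b = -3, c = 2, d = 1.
So g(x) = -5x³ - 3x² + 2x + 1.
Then g(12) = -9047.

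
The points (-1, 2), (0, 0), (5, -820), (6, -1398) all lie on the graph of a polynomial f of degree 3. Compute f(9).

-4608

Write f(n) = an^3 + bn^2 + cn + d. Substituting each data point gives a linear system:
  -a + b - c + d = 2
  d = 0
  125a + 25b + 5c + d = -820
  216a + 36b + 6c + d = -1398
Solving the system yields a = -6, b = -3, c = 1, d = 0.
So f(n) = -6n³ - 3n² + n.
Then f(9) = -4608.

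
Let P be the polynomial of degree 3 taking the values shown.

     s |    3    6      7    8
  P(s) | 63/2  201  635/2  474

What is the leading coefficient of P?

1

Write P(s) = as^3 + bs^2 + cs + d. Substituting each data point gives a linear system:
  27a + 9b + 3c + d = 63/2
  216a + 36b + 6c + d = 201
  343a + 49b + 7c + d = 635/2
  512a + 64b + 8c + d = 474
Solving the system yields a = 1, b = -1, c = 5/2, d = 6.
So P(s) = s^3 - s^2 + (5/2)s + 6.
The leading coefficient is 1.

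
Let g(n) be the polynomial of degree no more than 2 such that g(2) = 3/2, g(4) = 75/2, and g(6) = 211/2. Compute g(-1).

Using the Lagrange interpolation formula with nodes 2, 4, 6:
  L_0(n) = (n - 4)(n - 6) / 8
  L_1(n) = (n - 2)(n - 6) / -4
  L_2(n) = (n - 2)(n - 4) / 8
Then g(n) = 3/2·L_0(n) + 75/2·L_1(n) + 211/2·L_2(n).
Expanding and collecting terms gives g(n) = 4n^2 - 6n - 5/2.
Evaluating at n = -1: g(-1) = 15/2.

15/2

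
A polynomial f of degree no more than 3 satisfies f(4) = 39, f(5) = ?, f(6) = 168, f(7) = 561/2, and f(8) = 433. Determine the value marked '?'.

On equispaced nodes a degree-3 polynomial has vanishing fourth forward difference, so
  f(4) - 4·f(5) + 6·f(6) - 4·f(7) + f(8) = 0.
Substituting the known values and solving for f(5):
  -4·f(5) = -358
  f(5) = 179/2.

179/2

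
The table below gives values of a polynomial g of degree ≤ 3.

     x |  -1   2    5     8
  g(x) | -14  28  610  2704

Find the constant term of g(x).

0

Write g(x) = ax^3 + bx^2 + cx + d. Substituting each data point gives a linear system:
  -a + b - c + d = -14
  8a + 4b + 2c + d = 28
  125a + 25b + 5c + d = 610
  512a + 64b + 8c + d = 2704
Solving the system yields a = 6, b = -6, c = 2, d = 0.
So g(x) = 6x³ - 6x² + 2x.
The constant term is 0.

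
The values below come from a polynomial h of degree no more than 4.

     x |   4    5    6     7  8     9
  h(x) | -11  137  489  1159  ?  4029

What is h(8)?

On equispaced nodes a degree-4 polynomial has vanishing fifth forward difference, so
  - h(4) + 5·h(5) - 10·h(6) + 10·h(7) - 5·h(8) + h(9) = 0.
Substituting the known values and solving for h(8):
  -5·h(8) = -11425
  h(8) = 2285.

2285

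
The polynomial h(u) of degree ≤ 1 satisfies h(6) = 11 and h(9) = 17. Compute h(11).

Write h(u) = au + b. Substituting each data point gives a linear system:
  6a + b = 11
  9a + b = 17
Solving the system yields a = 2, b = -1.
So h(u) = 2u - 1.
Then h(11) = 21.

21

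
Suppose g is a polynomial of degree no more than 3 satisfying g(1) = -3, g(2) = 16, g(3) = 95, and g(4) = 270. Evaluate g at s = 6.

Using the Lagrange interpolation formula with nodes 1, 2, 3, 4:
  L_0(s) = (s - 2)(s - 3)(s - 4) / -6
  L_1(s) = (s - 1)(s - 3)(s - 4) / 2
  L_2(s) = (s - 1)(s - 2)(s - 4) / -2
  L_3(s) = (s - 1)(s - 2)(s - 3) / 6
Then g(s) = -3·L_0(s) + 16·L_1(s) + 95·L_2(s) + 270·L_3(s).
Expanding and collecting terms gives g(s) = 6s³ - 6s² - 5s + 2.
Evaluating at s = 6: g(6) = 1052.

1052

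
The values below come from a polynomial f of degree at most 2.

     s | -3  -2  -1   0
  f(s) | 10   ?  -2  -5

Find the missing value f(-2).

On equispaced nodes a degree-2 polynomial has vanishing third forward difference, so
  - f(-3) + 3·f(-2) - 3·f(-1) + f(0) = 0.
Substituting the known values and solving for f(-2):
  3·f(-2) = 9
  f(-2) = 3.

3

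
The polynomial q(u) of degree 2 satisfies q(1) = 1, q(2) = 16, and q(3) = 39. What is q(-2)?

Using the Lagrange interpolation formula with nodes 1, 2, 3:
  L_0(u) = (u - 2)(u - 3) / 2
  L_1(u) = (u - 1)(u - 3) / -1
  L_2(u) = (u - 1)(u - 2) / 2
Then q(u) = 1·L_0(u) + 16·L_1(u) + 39·L_2(u).
Expanding and collecting terms gives q(u) = 4u² + 3u - 6.
Evaluating at u = -2: q(-2) = 4.

4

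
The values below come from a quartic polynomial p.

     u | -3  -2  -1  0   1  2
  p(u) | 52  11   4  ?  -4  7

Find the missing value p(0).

1

The 5 known points determine the degree-4 polynomial uniquely.
Write p(u) = au^4 + bu^3 + cu^2 + du + e. Substituting each data point gives a linear system:
  81a - 27b + 9c - 3d + e = 52
  16a - 8b + 4c - 2d + e = 11
  a - b + c - d + e = 4
  a + b + c + d + e = -4
  16a + 8b + 4c + 2d + e = 7
Solving the system yields a = 1, b = 1, c = -2, d = -5, e = 1.
So p(u) = u⁴ + u³ - 2u² - 5u + 1.
Then p(0) = 1.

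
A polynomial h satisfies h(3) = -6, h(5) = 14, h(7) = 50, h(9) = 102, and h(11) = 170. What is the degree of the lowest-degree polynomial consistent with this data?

Forward differences of the values at x = 3, 5, 7, 9, 11:
  h  : -6  14  50  102  170
  Δ  : 20  36  52  68
  Δ^2: 16  16  16
  Δ^3: 0  0
  Δ^4: 0
The second differences are constant (16) and nonzero, while all higher differences vanish, so the minimal degree is 2.

2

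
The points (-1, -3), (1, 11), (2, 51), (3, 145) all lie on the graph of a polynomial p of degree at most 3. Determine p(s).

p(s) = 4s^3 + 3s^2 + 3s + 1

Using the Lagrange interpolation formula with nodes -1, 1, 2, 3:
  L_0(s) = (s - 1)(s - 2)(s - 3) / -24
  L_1(s) = (s + 1)(s - 2)(s - 3) / 4
  L_2(s) = (s + 1)(s - 1)(s - 3) / -3
  L_3(s) = (s + 1)(s - 1)(s - 2) / 8
Then p(s) = -3·L_0(s) + 11·L_1(s) + 51·L_2(s) + 145·L_3(s).
Expanding and collecting terms gives p(s) = 4s^3 + 3s^2 + 3s + 1.
Check: p(-1) = -3. ✓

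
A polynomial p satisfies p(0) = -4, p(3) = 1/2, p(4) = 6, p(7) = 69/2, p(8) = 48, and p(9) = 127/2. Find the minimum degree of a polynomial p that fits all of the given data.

2

Divided differences on the nodes 0, 3, 4, 7, 8, 9:
  order 0: -4  1/2  6  69/2  48  127/2
  order 1: 3/2  11/2  19/2  27/2  31/2
  order 2: 1  1  1  1
  order 3: 0  0  0
  order 4: 0  0
  order 5: 0
The order-2 divided differences are all 1 (nonzero) and every higher order vanishes, so the data lies on a polynomial of degree exactly 2.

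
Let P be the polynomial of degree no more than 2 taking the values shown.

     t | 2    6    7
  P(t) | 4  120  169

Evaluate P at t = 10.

364

Write P(t) = at^2 + bt + c. Substituting each data point gives a linear system:
  4a + 2b + c = 4
  36a + 6b + c = 120
  49a + 7b + c = 169
Solving the system yields a = 4, b = -3, c = -6.
So P(t) = 4t^2 - 3t - 6.
Then P(10) = 364.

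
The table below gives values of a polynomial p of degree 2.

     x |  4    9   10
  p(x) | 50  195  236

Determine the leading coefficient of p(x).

2

Write p(x) = ax^2 + bx + c. Substituting each data point gives a linear system:
  16a + 4b + c = 50
  81a + 9b + c = 195
  100a + 10b + c = 236
Solving the system yields a = 2, b = 3, c = 6.
So p(x) = 2x^2 + 3x + 6.
The leading coefficient is 2.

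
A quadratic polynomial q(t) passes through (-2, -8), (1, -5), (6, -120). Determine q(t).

Using the Lagrange interpolation formula with nodes -2, 1, 6:
  L_0(t) = (t - 1)(t - 6) / 24
  L_1(t) = (t + 2)(t - 6) / -15
  L_2(t) = (t + 2)(t - 1) / 40
Then q(t) = -8·L_0(t) - 5·L_1(t) - 120·L_2(t).
Expanding and collecting terms gives q(t) = -3t^2 - 2t.
Check: q(-2) = -8. ✓

q(t) = -3t^2 - 2t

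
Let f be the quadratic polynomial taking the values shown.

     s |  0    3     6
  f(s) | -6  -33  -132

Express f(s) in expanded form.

Using the Lagrange interpolation formula with nodes 0, 3, 6:
  L_0(s) = (s - 3)(s - 6) / 18
  L_1(s) = s(s - 6) / -9
  L_2(s) = s(s - 3) / 18
Then f(s) = -6·L_0(s) - 33·L_1(s) - 132·L_2(s).
Expanding and collecting terms gives f(s) = -4s^2 + 3s - 6.
Check: f(6) = -132. ✓

f(s) = -4s^2 + 3s - 6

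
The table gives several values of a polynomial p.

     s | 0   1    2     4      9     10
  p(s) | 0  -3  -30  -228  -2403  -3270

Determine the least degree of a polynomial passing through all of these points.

3

Divided differences on the nodes 0, 1, 2, 4, 9, 10:
  order 0: 0  -3  -30  -228  -2403  -3270
  order 1: -3  -27  -99  -435  -867
  order 2: -12  -24  -48  -72
  order 3: -3  -3  -3
  order 4: 0  0
  order 5: 0
The order-3 divided differences are all -3 (nonzero) and every higher order vanishes, so the data lies on a polynomial of degree exactly 3.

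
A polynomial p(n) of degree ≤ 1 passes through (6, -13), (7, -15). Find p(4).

-9

Write p(n) = an + b. Substituting each data point gives a linear system:
  6a + b = -13
  7a + b = -15
Solving the system yields a = -2, b = -1.
So p(n) = -2n - 1.
Then p(4) = -9.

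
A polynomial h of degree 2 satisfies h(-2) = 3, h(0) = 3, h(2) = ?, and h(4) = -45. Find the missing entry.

-13

On equispaced nodes a degree-2 polynomial has vanishing third forward difference, so
  - h(-2) + 3·h(0) - 3·h(2) + h(4) = 0.
Substituting the known values and solving for h(2):
  -3·h(2) = 39
  h(2) = -13.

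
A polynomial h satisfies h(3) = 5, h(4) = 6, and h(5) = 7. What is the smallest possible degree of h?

Forward differences of the values at x = 3, 4, 5:
  h  : 5  6  7
  Δ  : 1  1
  Δ^2: 0
The first differences are constant (1) and nonzero, while all higher differences vanish, so the minimal degree is 1.

1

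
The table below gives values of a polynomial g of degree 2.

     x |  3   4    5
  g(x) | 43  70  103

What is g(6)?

Using the Lagrange interpolation formula with nodes 3, 4, 5:
  L_0(x) = (x - 4)(x - 5) / 2
  L_1(x) = (x - 3)(x - 5) / -1
  L_2(x) = (x - 3)(x - 4) / 2
Then g(x) = 43·L_0(x) + 70·L_1(x) + 103·L_2(x).
Expanding and collecting terms gives g(x) = 3x^2 + 6x - 2.
Evaluating at x = 6: g(6) = 142.

142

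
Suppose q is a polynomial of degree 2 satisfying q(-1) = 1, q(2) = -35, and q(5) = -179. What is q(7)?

-335

Using the Lagrange interpolation formula with nodes -1, 2, 5:
  L_0(x) = (x - 2)(x - 5) / 18
  L_1(x) = (x + 1)(x - 5) / -9
  L_2(x) = (x + 1)(x - 2) / 18
Then q(x) = 1·L_0(x) - 35·L_1(x) - 179·L_2(x).
Expanding and collecting terms gives q(x) = -6x² - 6x + 1.
Evaluating at x = 7: q(7) = -335.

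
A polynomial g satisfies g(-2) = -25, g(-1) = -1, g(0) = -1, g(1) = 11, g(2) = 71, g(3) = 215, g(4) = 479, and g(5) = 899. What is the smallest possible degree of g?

Forward differences of the values at u = -2, -1, 0, 1, 2, 3, 4, 5:
  g  : -25  -1  -1  11  71  215  479  899
  Δ  : 24  0  12  60  144  264  420
  Δ^2: -24  12  48  84  120  156
  Δ^3: 36  36  36  36  36
  Δ^4: 0  0  0  0
  Δ^5: 0  0  0
  Δ^6: 0  0
  Δ^7: 0
The third differences are constant (36) and nonzero, while all higher differences vanish, so the minimal degree is 3.

3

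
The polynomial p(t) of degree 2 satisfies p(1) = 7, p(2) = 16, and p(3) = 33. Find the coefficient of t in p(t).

Write p(t) = at^2 + bt + c. Substituting each data point gives a linear system:
  a + b + c = 7
  4a + 2b + c = 16
  9a + 3b + c = 33
Solving the system yields a = 4, b = -3, c = 6.
So p(t) = 4t² - 3t + 6.
The coefficient of t is -3.

-3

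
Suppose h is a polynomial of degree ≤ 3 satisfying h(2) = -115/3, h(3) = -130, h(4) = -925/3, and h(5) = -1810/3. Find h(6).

Write h(n) = an^3 + bn^2 + cn + d. Substituting each data point gives a linear system:
  8a + 4b + 2c + d = -115/3
  27a + 9b + 3c + d = -130
  64a + 16b + 4c + d = -925/3
  125a + 25b + 5c + d = -1810/3
Solving the system yields a = -5, b = 5/3, c = -5, d = 5.
So h(n) = -5n^3 + (5/3)n^2 - 5n + 5.
Then h(6) = -1045.

-1045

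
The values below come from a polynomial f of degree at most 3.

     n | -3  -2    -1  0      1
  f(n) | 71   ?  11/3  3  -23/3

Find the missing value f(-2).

On equispaced nodes a degree-3 polynomial has vanishing fourth forward difference, so
  f(-3) - 4·f(-2) + 6·f(-1) - 4·f(0) + f(1) = 0.
Substituting the known values and solving for f(-2):
  -4·f(-2) = -220/3
  f(-2) = 55/3.

55/3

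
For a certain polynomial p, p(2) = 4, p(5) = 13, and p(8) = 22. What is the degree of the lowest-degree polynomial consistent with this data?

Forward differences of the values at s = 2, 5, 8:
  p  : 4  13  22
  Δ  : 9  9
  Δ^2: 0
The first differences are constant (9) and nonzero, while all higher differences vanish, so the minimal degree is 1.

1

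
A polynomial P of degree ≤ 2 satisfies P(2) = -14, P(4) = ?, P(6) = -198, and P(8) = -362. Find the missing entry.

-82

On equispaced nodes a degree-2 polynomial has vanishing third forward difference, so
  - P(2) + 3·P(4) - 3·P(6) + P(8) = 0.
Substituting the known values and solving for P(4):
  3·P(4) = -246
  P(4) = -82.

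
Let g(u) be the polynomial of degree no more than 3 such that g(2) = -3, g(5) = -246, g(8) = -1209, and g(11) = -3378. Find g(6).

Forward differences of the values at u = 2, 5, 8, 11:
  g  : -3  -246  -1209  -3378
  Δ  : -243  -963  -2169
  Δ^2: -720  -1206
  Δ^3: -486
The third differences are constant, confirming degree 3.
Interpolating (Newton forward form) and evaluating at u = 6 gives g(6) = -463.

-463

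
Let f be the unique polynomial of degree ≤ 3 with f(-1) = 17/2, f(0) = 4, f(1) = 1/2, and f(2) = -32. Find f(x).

Using the Lagrange interpolation formula with nodes -1, 0, 1, 2:
  L_0(x) = x(x - 1)(x - 2) / -6
  L_1(x) = (x + 1)(x - 1)(x - 2) / 2
  L_2(x) = (x + 1)x(x - 2) / -2
  L_3(x) = (x + 1)x(x - 1) / 6
Then f(x) = 17/2·L_0(x) + 4·L_1(x) + 1/2·L_2(x) - 32·L_3(x).
Expanding and collecting terms gives f(x) = -5x^3 + (1/2)x^2 + x + 4.
Check: f(0) = 4. ✓

f(x) = -5x^3 + (1/2)x^2 + x + 4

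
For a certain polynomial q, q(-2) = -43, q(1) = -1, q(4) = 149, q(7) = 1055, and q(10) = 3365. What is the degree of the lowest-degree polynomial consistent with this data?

3

Forward differences of the values at n = -2, 1, 4, 7, 10:
  q  : -43  -1  149  1055  3365
  Δ  : 42  150  906  2310
  Δ^2: 108  756  1404
  Δ^3: 648  648
  Δ^4: 0
The third differences are constant (648) and nonzero, while all higher differences vanish, so the minimal degree is 3.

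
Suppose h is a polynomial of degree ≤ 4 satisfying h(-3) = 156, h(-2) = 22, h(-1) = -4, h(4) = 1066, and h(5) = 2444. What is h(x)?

Write h(x) = ax^4 + bx^3 + cx^2 + dx + e. Substituting each data point gives a linear system:
  81a - 27b + 9c - 3d + e = 156
  16a - 8b + 4c - 2d + e = 22
  a - b + c - d + e = -4
  256a + 64b + 16c + 4d + e = 1066
  625a + 125b + 25c + 5d + e = 2444
Solving the system yields a = 3, b = 4, c = 3, d = 0, e = -6.
So h(x) = 3x^4 + 4x^3 + 3x^2 - 6.
Check: h(-3) = 156. ✓

h(x) = 3x^4 + 4x^3 + 3x^2 - 6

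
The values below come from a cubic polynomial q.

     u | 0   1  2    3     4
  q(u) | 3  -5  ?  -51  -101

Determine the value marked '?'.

-21

On equispaced nodes a degree-3 polynomial has vanishing fourth forward difference, so
  q(0) - 4·q(1) + 6·q(2) - 4·q(3) + q(4) = 0.
Substituting the known values and solving for q(2):
  6·q(2) = -126
  q(2) = -21.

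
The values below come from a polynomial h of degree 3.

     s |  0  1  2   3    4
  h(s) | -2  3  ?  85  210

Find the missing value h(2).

The 4 known points determine the degree-3 polynomial uniquely.
Write h(s) = as^3 + bs^2 + cs + d. Substituting each data point gives a linear system:
  d = -2
  a + b + c + d = 3
  27a + 9b + 3c + d = 85
  64a + 16b + 4c + d = 210
Solving the system yields a = 4, b = -4, c = 5, d = -2.
So h(s) = 4s^3 - 4s^2 + 5s - 2.
Then h(2) = 24.

24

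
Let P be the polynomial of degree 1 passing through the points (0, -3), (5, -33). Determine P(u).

Write P(u) = au + b. Substituting each data point gives a linear system:
  b = -3
  5a + b = -33
Solving the system yields a = -6, b = -3.
So P(u) = -6u - 3.
Check: P(5) = -33. ✓

P(u) = -6u - 3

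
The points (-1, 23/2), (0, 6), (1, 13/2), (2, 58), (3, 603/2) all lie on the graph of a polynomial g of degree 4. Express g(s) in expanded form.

g(s) = 4s^4 - (1/2)s^3 - s^2 - 2s + 6

Write g(s) = as^4 + bs^3 + cs^2 + ds + e. Substituting each data point gives a linear system:
  a - b + c - d + e = 23/2
  e = 6
  a + b + c + d + e = 13/2
  16a + 8b + 4c + 2d + e = 58
  81a + 27b + 9c + 3d + e = 603/2
Solving the system yields a = 4, b = -1/2, c = -1, d = -2, e = 6.
So g(s) = 4s^4 - (1/2)s^3 - s^2 - 2s + 6.
Check: g(2) = 58. ✓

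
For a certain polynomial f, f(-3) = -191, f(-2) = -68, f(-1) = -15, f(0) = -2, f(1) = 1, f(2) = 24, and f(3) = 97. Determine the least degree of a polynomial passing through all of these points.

3

Forward differences of the values at s = -3, -2, -1, 0, 1, 2, 3:
  f  : -191  -68  -15  -2  1  24  97
  Δ  : 123  53  13  3  23  73
  Δ^2: -70  -40  -10  20  50
  Δ^3: 30  30  30  30
  Δ^4: 0  0  0
  Δ^5: 0  0
  Δ^6: 0
The third differences are constant (30) and nonzero, while all higher differences vanish, so the minimal degree is 3.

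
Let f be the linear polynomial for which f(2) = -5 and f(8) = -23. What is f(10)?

Write f(u) = au + b. Substituting each data point gives a linear system:
  2a + b = -5
  8a + b = -23
Solving the system yields a = -3, b = 1.
So f(u) = -3u + 1.
Then f(10) = -29.

-29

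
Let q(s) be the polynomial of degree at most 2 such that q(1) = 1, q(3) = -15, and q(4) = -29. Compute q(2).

Write q(s) = as^2 + bs + c. Substituting each data point gives a linear system:
  a + b + c = 1
  9a + 3b + c = -15
  16a + 4b + c = -29
Solving the system yields a = -2, b = 0, c = 3.
So q(s) = -2s² + 3.
Then q(2) = -5.

-5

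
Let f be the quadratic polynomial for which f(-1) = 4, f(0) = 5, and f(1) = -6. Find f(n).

Using the Lagrange interpolation formula with nodes -1, 0, 1:
  L_0(n) = n(n - 1) / 2
  L_1(n) = (n + 1)(n - 1) / -1
  L_2(n) = (n + 1)n / 2
Then f(n) = 4·L_0(n) + 5·L_1(n) - 6·L_2(n).
Expanding and collecting terms gives f(n) = -6n^2 - 5n + 5.
Check: f(1) = -6. ✓

f(n) = -6n^2 - 5n + 5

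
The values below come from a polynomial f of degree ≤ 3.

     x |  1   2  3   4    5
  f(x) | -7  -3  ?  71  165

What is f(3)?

On equispaced nodes a degree-3 polynomial has vanishing fourth forward difference, so
  f(1) - 4·f(2) + 6·f(3) - 4·f(4) + f(5) = 0.
Substituting the known values and solving for f(3):
  6·f(3) = 114
  f(3) = 19.

19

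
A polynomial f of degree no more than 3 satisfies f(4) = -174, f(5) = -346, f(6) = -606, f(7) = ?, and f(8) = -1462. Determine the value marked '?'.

The 4 known points determine the degree-3 polynomial uniquely.
Write f(s) = as^3 + bs^2 + cs + d. Substituting each data point gives a linear system:
  64a + 16b + 4c + d = -174
  125a + 25b + 5c + d = -346
  216a + 36b + 6c + d = -606
  512a + 64b + 8c + d = -1462
Solving the system yields a = -3, b = 1, c = 2, d = -6.
So f(s) = -3s³ + s² + 2s - 6.
Then f(7) = -972.

-972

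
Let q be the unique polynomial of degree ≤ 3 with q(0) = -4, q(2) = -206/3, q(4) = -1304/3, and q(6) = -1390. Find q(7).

-6536/3

Forward differences of the values at u = 0, 2, 4, 6:
  q  : -4  -206/3  -1304/3  -1390
  Δ  : -194/3  -366  -2866/3
  Δ^2: -904/3  -1768/3
  Δ^3: -288
The third differences are constant, confirming degree 3.
Interpolating (Newton forward form) and evaluating at u = 7 gives q(7) = -6536/3.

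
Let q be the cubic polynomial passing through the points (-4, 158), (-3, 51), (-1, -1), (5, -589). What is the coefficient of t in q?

6

Write q(t) = at^3 + bt^2 + ct + d. Substituting each data point gives a linear system:
  -64a + 16b - 4c + d = 158
  -27a + 9b - 3c + d = 51
  -a + b - c + d = -1
  125a + 25b + 5c + d = -589
Solving the system yields a = -4, b = -5, c = 6, d = 6.
So q(t) = -4t^3 - 5t^2 + 6t + 6.
The coefficient of t is 6.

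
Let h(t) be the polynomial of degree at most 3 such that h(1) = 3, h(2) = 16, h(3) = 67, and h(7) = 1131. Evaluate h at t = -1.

-5

Write h(t) = at^3 + bt^2 + ct + d. Substituting each data point gives a linear system:
  a + b + c + d = 3
  8a + 4b + 2c + d = 16
  27a + 9b + 3c + d = 67
  343a + 49b + 7c + d = 1131
Solving the system yields a = 4, b = -5, c = 0, d = 4.
So h(t) = 4t^3 - 5t^2 + 4.
Then h(-1) = -5.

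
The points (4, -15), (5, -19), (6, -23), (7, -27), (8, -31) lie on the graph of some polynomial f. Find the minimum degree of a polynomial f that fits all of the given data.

Forward differences of the values at x = 4, 5, 6, 7, 8:
  f  : -15  -19  -23  -27  -31
  Δ  : -4  -4  -4  -4
  Δ^2: 0  0  0
  Δ^3: 0  0
  Δ^4: 0
The first differences are constant (-4) and nonzero, while all higher differences vanish, so the minimal degree is 1.

1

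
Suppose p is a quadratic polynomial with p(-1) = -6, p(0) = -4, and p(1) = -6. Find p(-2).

-12

Write p(s) = as^2 + bs + c. Substituting each data point gives a linear system:
  a - b + c = -6
  c = -4
  a + b + c = -6
Solving the system yields a = -2, b = 0, c = -4.
So p(s) = -2s^2 - 4.
Then p(-2) = -12.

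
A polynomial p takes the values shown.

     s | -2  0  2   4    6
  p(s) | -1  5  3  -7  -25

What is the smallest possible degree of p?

2

Forward differences of the values at s = -2, 0, 2, 4, 6:
  p  : -1  5  3  -7  -25
  Δ  : 6  -2  -10  -18
  Δ^2: -8  -8  -8
  Δ^3: 0  0
  Δ^4: 0
The second differences are constant (-8) and nonzero, while all higher differences vanish, so the minimal degree is 2.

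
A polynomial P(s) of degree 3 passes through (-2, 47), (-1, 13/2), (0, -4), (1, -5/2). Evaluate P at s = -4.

Forward differences of the values at s = -2, -1, 0, 1:
  P  : 47  13/2  -4  -5/2
  Δ  : -81/2  -21/2  3/2
  Δ^2: 30  12
  Δ^3: -18
The third differences are constant, confirming degree 3.
Interpolating (Newton forward form) and evaluating at s = -4 gives P(-4) = 290.

290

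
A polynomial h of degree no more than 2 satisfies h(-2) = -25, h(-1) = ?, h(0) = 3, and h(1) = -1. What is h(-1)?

-5

The 3 known points determine the degree-2 polynomial uniquely.
Write h(u) = au^2 + bu + c. Substituting each data point gives a linear system:
  4a - 2b + c = -25
  c = 3
  a + b + c = -1
Solving the system yields a = -6, b = 2, c = 3.
So h(u) = -6u^2 + 2u + 3.
Then h(-1) = -5.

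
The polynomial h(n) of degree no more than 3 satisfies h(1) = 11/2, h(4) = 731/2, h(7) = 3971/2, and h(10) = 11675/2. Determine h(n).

Using the Lagrange interpolation formula with nodes 1, 4, 7, 10:
  L_0(n) = (n - 4)(n - 7)(n - 10) / -162
  L_1(n) = (n - 1)(n - 7)(n - 10) / 54
  L_2(n) = (n - 1)(n - 4)(n - 10) / -54
  L_3(n) = (n - 1)(n - 4)(n - 7) / 162
Then h(n) = 11/2·L_0(n) + 731/2·L_1(n) + 3971/2·L_2(n) + 11675/2·L_3(n).
Expanding and collecting terms gives h(n) = 6n^3 - 2n^2 + 4n - 5/2.
Check: h(4) = 731/2. ✓

h(n) = 6n^3 - 2n^2 + 4n - 5/2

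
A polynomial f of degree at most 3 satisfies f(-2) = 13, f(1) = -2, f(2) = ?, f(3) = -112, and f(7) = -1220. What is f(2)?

The 4 known points determine the degree-3 polynomial uniquely.
Write f(u) = au^3 + bu^2 + cu + d. Substituting each data point gives a linear system:
  -8a + 4b - 2c + d = 13
  a + b + c + d = -2
  27a + 9b + 3c + d = -112
  343a + 49b + 7c + d = -1220
Solving the system yields a = -3, b = -4, c = 0, d = 5.
So f(u) = -3u³ - 4u² + 5.
Then f(2) = -35.

-35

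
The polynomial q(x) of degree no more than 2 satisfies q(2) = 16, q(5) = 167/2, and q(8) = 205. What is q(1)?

11/2

Using the Lagrange interpolation formula with nodes 2, 5, 8:
  L_0(x) = (x - 5)(x - 8) / 18
  L_1(x) = (x - 2)(x - 8) / -9
  L_2(x) = (x - 2)(x - 5) / 18
Then q(x) = 16·L_0(x) + 167/2·L_1(x) + 205·L_2(x).
Expanding and collecting terms gives q(x) = 3x^2 + (3/2)x + 1.
Evaluating at x = 1: q(1) = 11/2.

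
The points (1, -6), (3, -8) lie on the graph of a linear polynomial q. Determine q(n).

q(n) = -n - 5

Using the Lagrange interpolation formula with nodes 1, 3:
  L_0(n) = (n - 3) / -2
  L_1(n) = (n - 1) / 2
Then q(n) = -6·L_0(n) - 8·L_1(n).
Expanding and collecting terms gives q(n) = -n - 5.
Check: q(1) = -6. ✓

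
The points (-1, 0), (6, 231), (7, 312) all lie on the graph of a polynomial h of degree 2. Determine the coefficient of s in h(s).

3

Write h(s) = as^2 + bs + c. Substituting each data point gives a linear system:
  a - b + c = 0
  36a + 6b + c = 231
  49a + 7b + c = 312
Solving the system yields a = 6, b = 3, c = -3.
So h(s) = 6s^2 + 3s - 3.
The coefficient of s is 3.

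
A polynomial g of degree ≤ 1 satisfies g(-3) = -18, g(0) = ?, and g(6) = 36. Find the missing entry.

0

The 2 known points determine the degree-1 polynomial uniquely.
Write g(x) = ax + b. Substituting each data point gives a linear system:
  -3a + b = -18
  6a + b = 36
Solving the system yields a = 6, b = 0.
So g(x) = 6x.
Then g(0) = 0.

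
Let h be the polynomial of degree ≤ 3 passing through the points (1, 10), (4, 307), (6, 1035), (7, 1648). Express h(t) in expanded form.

h(t) = 5t^3 - 2t^2 + 4t + 3

Write h(t) = at^3 + bt^2 + ct + d. Substituting each data point gives a linear system:
  a + b + c + d = 10
  64a + 16b + 4c + d = 307
  216a + 36b + 6c + d = 1035
  343a + 49b + 7c + d = 1648
Solving the system yields a = 5, b = -2, c = 4, d = 3.
So h(t) = 5t^3 - 2t^2 + 4t + 3.
Check: h(7) = 1648. ✓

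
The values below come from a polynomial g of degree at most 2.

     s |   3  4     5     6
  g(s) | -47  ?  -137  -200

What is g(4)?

The 3 known points determine the degree-2 polynomial uniquely.
Write g(s) = as^2 + bs + c. Substituting each data point gives a linear system:
  9a + 3b + c = -47
  25a + 5b + c = -137
  36a + 6b + c = -200
Solving the system yields a = -6, b = 3, c = -2.
So g(s) = -6s^2 + 3s - 2.
Then g(4) = -86.

-86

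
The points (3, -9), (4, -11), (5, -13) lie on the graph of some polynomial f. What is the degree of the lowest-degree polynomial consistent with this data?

Forward differences of the values at u = 3, 4, 5:
  f  : -9  -11  -13
  Δ  : -2  -2
  Δ^2: 0
The first differences are constant (-2) and nonzero, while all higher differences vanish, so the minimal degree is 1.

1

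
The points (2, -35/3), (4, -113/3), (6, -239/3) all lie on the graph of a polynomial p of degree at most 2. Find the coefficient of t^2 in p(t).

-2

Write p(t) = at^2 + bt + c. Substituting each data point gives a linear system:
  4a + 2b + c = -35/3
  16a + 4b + c = -113/3
  36a + 6b + c = -239/3
Solving the system yields a = -2, b = -1, c = -5/3.
So p(t) = -2t^2 - t - 5/3.
The leading coefficient is -2.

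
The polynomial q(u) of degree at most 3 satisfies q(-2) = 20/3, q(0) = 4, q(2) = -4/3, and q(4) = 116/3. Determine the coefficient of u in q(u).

Write q(u) = au^3 + bu^2 + cu + d. Substituting each data point gives a linear system:
  -8a + 4b - 2c + d = 20/3
  d = 4
  8a + 4b + 2c + d = -4/3
  64a + 16b + 4c + d = 116/3
Solving the system yields a = 1, b = -1/3, c = -6, d = 4.
So q(u) = u³ - (1/3)u² - 6u + 4.
The coefficient of u is -6.

-6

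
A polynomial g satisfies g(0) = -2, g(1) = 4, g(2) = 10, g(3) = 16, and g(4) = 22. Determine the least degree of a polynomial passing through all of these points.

Forward differences of the values at t = 0, 1, 2, 3, 4:
  g  : -2  4  10  16  22
  Δ  : 6  6  6  6
  Δ^2: 0  0  0
  Δ^3: 0  0
  Δ^4: 0
The first differences are constant (6) and nonzero, while all higher differences vanish, so the minimal degree is 1.

1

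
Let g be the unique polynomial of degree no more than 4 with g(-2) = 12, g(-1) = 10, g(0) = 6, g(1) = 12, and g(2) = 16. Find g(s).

Write g(s) = as^4 + bs^3 + cs^2 + ds + e. Substituting each data point gives a linear system:
  16a - 8b + 4c - 2d + e = 12
  a - b + c - d + e = 10
  e = 6
  a + b + c + d + e = 12
  16a + 8b + 4c + 2d + e = 16
Solving the system yields a = -1, b = 0, c = 6, d = 1, e = 6.
So g(s) = -s^4 + 6s^2 + s + 6.
Check: g(2) = 16. ✓

g(s) = -s^4 + 6s^2 + s + 6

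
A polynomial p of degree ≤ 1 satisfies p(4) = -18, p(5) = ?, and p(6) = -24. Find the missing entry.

On equispaced nodes a degree-1 polynomial has vanishing second forward difference, so
  p(4) - 2·p(5) + p(6) = 0.
Substituting the known values and solving for p(5):
  -2·p(5) = 42
  p(5) = -21.

-21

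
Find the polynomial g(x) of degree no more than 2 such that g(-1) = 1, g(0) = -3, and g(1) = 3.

Write g(x) = ax^2 + bx + c. Substituting each data point gives a linear system:
  a - b + c = 1
  c = -3
  a + b + c = 3
Solving the system yields a = 5, b = 1, c = -3.
So g(x) = 5x^2 + x - 3.
Check: g(-1) = 1. ✓

g(x) = 5x^2 + x - 3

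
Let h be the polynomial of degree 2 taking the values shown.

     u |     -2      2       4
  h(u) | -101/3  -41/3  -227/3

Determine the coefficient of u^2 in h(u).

-6

Write h(u) = au^2 + bu + c. Substituting each data point gives a linear system:
  4a - 2b + c = -101/3
  4a + 2b + c = -41/3
  16a + 4b + c = -227/3
Solving the system yields a = -6, b = 5, c = 1/3.
So h(u) = -6u² + 5u + 1/3.
The leading coefficient is -6.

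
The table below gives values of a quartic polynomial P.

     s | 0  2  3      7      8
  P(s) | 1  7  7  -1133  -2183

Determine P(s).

Using the Lagrange interpolation formula with nodes 0, 2, 3, 7, 8:
  L_0(s) = (s - 2)(s - 3)(s - 7)(s - 8) / 336
  L_1(s) = s(s - 3)(s - 7)(s - 8) / -60
  L_2(s) = s(s - 2)(s - 7)(s - 8) / 60
  L_3(s) = s(s - 2)(s - 3)(s - 8) / -140
  L_4(s) = s(s - 2)(s - 3)(s - 7) / 240
Then P(s) = 1·L_0(s) + 7·L_1(s) + 7·L_2(s) - 1133·L_3(s) - 2183·L_4(s).
Expanding and collecting terms gives P(s) = -s^4 + 4s^3 - 2s^2 - s + 1.
Check: P(3) = 7. ✓

P(s) = -s^4 + 4s^3 - 2s^2 - s + 1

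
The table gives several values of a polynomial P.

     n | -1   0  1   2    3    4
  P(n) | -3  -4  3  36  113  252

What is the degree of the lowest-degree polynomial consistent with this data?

3

Forward differences of the values at n = -1, 0, 1, 2, 3, 4:
  P  : -3  -4  3  36  113  252
  Δ  : -1  7  33  77  139
  Δ^2: 8  26  44  62
  Δ^3: 18  18  18
  Δ^4: 0  0
  Δ^5: 0
The third differences are constant (18) and nonzero, while all higher differences vanish, so the minimal degree is 3.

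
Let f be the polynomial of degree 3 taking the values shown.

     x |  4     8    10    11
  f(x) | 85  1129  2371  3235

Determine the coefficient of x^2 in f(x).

-6

Write f(x) = ax^3 + bx^2 + cx + d. Substituting each data point gives a linear system:
  64a + 16b + 4c + d = 85
  512a + 64b + 8c + d = 1129
  1000a + 100b + 10c + d = 2371
  1331a + 121b + 11c + d = 3235
Solving the system yields a = 3, b = -6, c = -3, d = 1.
So f(x) = 3x^3 - 6x^2 - 3x + 1.
The coefficient of x^2 is -6.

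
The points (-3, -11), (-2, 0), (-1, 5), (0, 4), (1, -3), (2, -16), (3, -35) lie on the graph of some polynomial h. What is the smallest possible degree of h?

Forward differences of the values at x = -3, -2, -1, 0, 1, 2, 3:
  h  : -11  0  5  4  -3  -16  -35
  Δ  : 11  5  -1  -7  -13  -19
  Δ^2: -6  -6  -6  -6  -6
  Δ^3: 0  0  0  0
  Δ^4: 0  0  0
  Δ^5: 0  0
  Δ^6: 0
The second differences are constant (-6) and nonzero, while all higher differences vanish, so the minimal degree is 2.

2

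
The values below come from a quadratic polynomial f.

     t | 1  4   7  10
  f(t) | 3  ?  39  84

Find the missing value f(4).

12

The 3 known points determine the degree-2 polynomial uniquely.
Write f(t) = at^2 + bt + c. Substituting each data point gives a linear system:
  a + b + c = 3
  49a + 7b + c = 39
  100a + 10b + c = 84
Solving the system yields a = 1, b = -2, c = 4.
So f(t) = t^2 - 2t + 4.
Then f(4) = 12.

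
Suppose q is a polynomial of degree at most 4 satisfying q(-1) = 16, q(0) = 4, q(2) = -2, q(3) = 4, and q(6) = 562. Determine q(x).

Using the Lagrange interpolation formula with nodes -1, 0, 2, 3, 6:
  L_0(x) = x(x - 2)(x - 3)(x - 6) / 84
  L_1(x) = (x + 1)(x - 2)(x - 3)(x - 6) / -36
  L_2(x) = (x + 1)x(x - 3)(x - 6) / 24
  L_3(x) = (x + 1)x(x - 2)(x - 6) / -36
  L_4(x) = (x + 1)x(x - 2)(x - 3) / 504
Then q(x) = 16·L_0(x) + 4·L_1(x) - 2·L_2(x) + 4·L_3(x) + 562·L_4(x).
Expanding and collecting terms gives q(x) = x^4 - 4x^3 + 4x^2 - 3x + 4.
Check: q(2) = -2. ✓

q(x) = x^4 - 4x^3 + 4x^2 - 3x + 4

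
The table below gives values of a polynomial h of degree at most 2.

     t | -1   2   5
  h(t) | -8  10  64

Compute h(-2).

-6

Forward differences of the values at t = -1, 2, 5:
  h  : -8  10  64
  Δ  : 18  54
  Δ^2: 36
The second differences are constant, confirming degree 2.
Interpolating (Newton forward form) and evaluating at t = -2 gives h(-2) = -6.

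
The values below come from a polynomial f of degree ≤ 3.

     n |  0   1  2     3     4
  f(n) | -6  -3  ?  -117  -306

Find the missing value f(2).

-28

On equispaced nodes a degree-3 polynomial has vanishing fourth forward difference, so
  f(0) - 4·f(1) + 6·f(2) - 4·f(3) + f(4) = 0.
Substituting the known values and solving for f(2):
  6·f(2) = -168
  f(2) = -28.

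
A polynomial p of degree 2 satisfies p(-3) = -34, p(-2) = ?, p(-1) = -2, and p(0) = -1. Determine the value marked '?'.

The 3 known points determine the degree-2 polynomial uniquely.
Write p(s) = as^2 + bs + c. Substituting each data point gives a linear system:
  9a - 3b + c = -34
  a - b + c = -2
  c = -1
Solving the system yields a = -5, b = -4, c = -1.
So p(s) = -5s^2 - 4s - 1.
Then p(-2) = -13.

-13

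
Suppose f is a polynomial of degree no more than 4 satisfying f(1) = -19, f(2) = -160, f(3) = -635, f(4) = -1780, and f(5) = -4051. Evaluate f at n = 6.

-8024

Forward differences of the values at n = 1, 2, 3, 4, 5:
  f  : -19  -160  -635  -1780  -4051
  Δ  : -141  -475  -1145  -2271
  Δ^2: -334  -670  -1126
  Δ^3: -336  -456
  Δ^4: -120
The fourth differences are constant, confirming degree 4.
Interpolating (Newton forward form) and evaluating at n = 6 gives f(6) = -8024.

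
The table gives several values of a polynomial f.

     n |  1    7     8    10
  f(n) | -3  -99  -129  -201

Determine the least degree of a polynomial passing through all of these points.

Divided differences on the nodes 1, 7, 8, 10:
  order 0: -3  -99  -129  -201
  order 1: -16  -30  -36
  order 2: -2  -2
  order 3: 0
The order-2 divided differences are all -2 (nonzero) and every higher order vanishes, so the data lies on a polynomial of degree exactly 2.

2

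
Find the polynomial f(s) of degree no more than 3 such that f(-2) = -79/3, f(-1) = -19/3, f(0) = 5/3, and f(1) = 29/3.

Using the Lagrange interpolation formula with nodes -2, -1, 0, 1:
  L_0(s) = (s + 1)s(s - 1) / -6
  L_1(s) = (s + 2)s(s - 1) / 2
  L_2(s) = (s + 2)(s + 1)(s - 1) / -2
  L_3(s) = (s + 2)(s + 1)s / 6
Then f(s) = -79/3·L_0(s) - 19/3·L_1(s) + 5/3·L_2(s) + 29/3·L_3(s).
Expanding and collecting terms gives f(s) = 2s³ + 6s + 5/3.
Check: f(1) = 29/3. ✓

f(s) = 2s^3 + 6s + 5/3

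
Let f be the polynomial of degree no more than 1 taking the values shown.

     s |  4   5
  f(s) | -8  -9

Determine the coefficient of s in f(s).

-1

Write f(s) = as + b. Substituting each data point gives a linear system:
  4a + b = -8
  5a + b = -9
Solving the system yields a = -1, b = -4.
So f(s) = -s - 4.
The leading coefficient is -1.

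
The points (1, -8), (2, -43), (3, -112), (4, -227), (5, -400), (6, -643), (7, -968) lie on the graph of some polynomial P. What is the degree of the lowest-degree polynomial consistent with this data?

3

Forward differences of the values at t = 1, 2, 3, 4, 5, 6, 7:
  P  : -8  -43  -112  -227  -400  -643  -968
  Δ  : -35  -69  -115  -173  -243  -325
  Δ^2: -34  -46  -58  -70  -82
  Δ^3: -12  -12  -12  -12
  Δ^4: 0  0  0
  Δ^5: 0  0
  Δ^6: 0
The third differences are constant (-12) and nonzero, while all higher differences vanish, so the minimal degree is 3.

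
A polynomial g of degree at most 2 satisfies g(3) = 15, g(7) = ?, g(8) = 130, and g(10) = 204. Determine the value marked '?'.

99

The 3 known points determine the degree-2 polynomial uniquely.
Write g(x) = ax^2 + bx + c. Substituting each data point gives a linear system:
  9a + 3b + c = 15
  64a + 8b + c = 130
  100a + 10b + c = 204
Solving the system yields a = 2, b = 1, c = -6.
So g(x) = 2x² + x - 6.
Then g(7) = 99.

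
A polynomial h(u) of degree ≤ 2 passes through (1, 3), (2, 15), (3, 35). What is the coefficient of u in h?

Write h(u) = au^2 + bu + c. Substituting each data point gives a linear system:
  a + b + c = 3
  4a + 2b + c = 15
  9a + 3b + c = 35
Solving the system yields a = 4, b = 0, c = -1.
So h(u) = 4u^2 - 1.
The coefficient of u is 0.

0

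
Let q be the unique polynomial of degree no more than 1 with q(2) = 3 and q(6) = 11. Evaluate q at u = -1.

Using the Lagrange interpolation formula with nodes 2, 6:
  L_0(u) = (u - 6) / -4
  L_1(u) = (u - 2) / 4
Then q(u) = 3·L_0(u) + 11·L_1(u).
Expanding and collecting terms gives q(u) = 2u - 1.
Evaluating at u = -1: q(-1) = -3.

-3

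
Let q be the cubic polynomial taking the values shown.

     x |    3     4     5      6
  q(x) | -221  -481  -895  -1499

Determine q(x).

Using the Lagrange interpolation formula with nodes 3, 4, 5, 6:
  L_0(x) = (x - 4)(x - 5)(x - 6) / -6
  L_1(x) = (x - 3)(x - 5)(x - 6) / 2
  L_2(x) = (x - 3)(x - 4)(x - 6) / -2
  L_3(x) = (x - 3)(x - 4)(x - 5) / 6
Then q(x) = -221·L_0(x) - 481·L_1(x) - 895·L_2(x) - 1499·L_3(x).
Expanding and collecting terms gives q(x) = -6x^3 - 5x^2 - 3x - 5.
Check: q(3) = -221. ✓

q(x) = -6x^3 - 5x^2 - 3x - 5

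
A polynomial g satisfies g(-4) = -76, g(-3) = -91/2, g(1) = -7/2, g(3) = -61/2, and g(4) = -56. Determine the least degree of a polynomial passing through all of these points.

Divided differences on the nodes -4, -3, 1, 3, 4:
  order 0: -76  -91/2  -7/2  -61/2  -56
  order 1: 61/2  21/2  -27/2  -51/2
  order 2: -4  -4  -4
  order 3: 0  0
  order 4: 0
The order-2 divided differences are all -4 (nonzero) and every higher order vanishes, so the data lies on a polynomial of degree exactly 2.

2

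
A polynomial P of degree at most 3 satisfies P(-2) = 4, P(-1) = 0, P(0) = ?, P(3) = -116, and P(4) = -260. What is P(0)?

4

The 4 known points determine the degree-3 polynomial uniquely.
Write P(t) = at^3 + bt^2 + ct + d. Substituting each data point gives a linear system:
  -8a + 4b - 2c + d = 4
  -a + b - c + d = 0
  27a + 9b + 3c + d = -116
  64a + 16b + 4c + d = -260
Solving the system yields a = -3, b = -5, c = 2, d = 4.
So P(t) = -3t^3 - 5t^2 + 2t + 4.
Then P(0) = 4.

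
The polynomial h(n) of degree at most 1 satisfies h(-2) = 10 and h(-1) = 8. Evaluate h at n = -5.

16

Using the Lagrange interpolation formula with nodes -2, -1:
  L_0(n) = (n + 1) / -1
  L_1(n) = (n + 2) / 1
Then h(n) = 10·L_0(n) + 8·L_1(n).
Expanding and collecting terms gives h(n) = -2n + 6.
Evaluating at n = -5: h(-5) = 16.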